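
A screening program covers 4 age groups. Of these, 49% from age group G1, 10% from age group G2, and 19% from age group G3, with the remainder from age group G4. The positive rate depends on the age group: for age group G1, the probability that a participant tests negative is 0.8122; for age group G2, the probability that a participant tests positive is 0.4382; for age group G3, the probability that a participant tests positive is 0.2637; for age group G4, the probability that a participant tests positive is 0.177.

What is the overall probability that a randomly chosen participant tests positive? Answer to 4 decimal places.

P(G4) = 1 − (0.49 + 0.1 + 0.19) = 0.22.
P(T|G1) = 1 − 0.8122 = 0.1878.
P(T) = P(T|G1)·P(G1) + P(T|G2)·P(G2) + P(T|G3)·P(G3) + P(T|G4)·P(G4)
      = 0.1878·0.49 + 0.4382·0.1 + 0.2637·0.19 + 0.177·0.22
      = 0.092022 + 0.04382 + 0.050103 + 0.03894 = 0.224885

P(T) ≈ 0.2249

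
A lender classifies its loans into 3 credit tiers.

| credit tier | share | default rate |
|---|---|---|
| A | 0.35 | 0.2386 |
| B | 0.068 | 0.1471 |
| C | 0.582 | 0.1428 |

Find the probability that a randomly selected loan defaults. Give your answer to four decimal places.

0.1766

P(D) = P(D|A)·P(A) + P(D|B)·P(B) + P(D|C)·P(C)
      = 0.2386·0.35 + 0.1471·0.068 + 0.1428·0.582
      = 0.08351 + 0.0100028 + 0.0831096 = 0.1766224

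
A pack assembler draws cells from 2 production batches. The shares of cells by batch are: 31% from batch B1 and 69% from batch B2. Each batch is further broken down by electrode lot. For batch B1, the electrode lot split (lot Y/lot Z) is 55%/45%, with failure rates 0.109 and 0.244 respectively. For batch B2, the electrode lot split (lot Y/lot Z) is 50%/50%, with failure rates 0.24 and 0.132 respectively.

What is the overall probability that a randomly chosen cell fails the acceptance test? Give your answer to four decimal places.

P(F|B1) = 0.55·0.109 + 0.45·0.244 = 0.05995 + 0.1098 = 0.16975
P(F|B2) = 0.5·0.24 + 0.5·0.132 = 0.12 + 0.066 = 0.186
Then overall,
P(F) = 0.31·0.16975 + 0.69·0.186
      = 0.0526225 + 0.12834 = 0.1809625

0.1810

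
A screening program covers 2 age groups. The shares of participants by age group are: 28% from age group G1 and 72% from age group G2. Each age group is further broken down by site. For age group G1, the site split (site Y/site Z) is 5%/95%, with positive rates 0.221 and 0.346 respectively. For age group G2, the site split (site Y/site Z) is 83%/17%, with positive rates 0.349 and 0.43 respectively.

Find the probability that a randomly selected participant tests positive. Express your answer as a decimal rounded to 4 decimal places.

P(T|G1) = 0.05·0.221 + 0.95·0.346 = 0.01105 + 0.3287 = 0.33975
P(T|G2) = 0.83·0.349 + 0.17·0.43 = 0.28967 + 0.0731 = 0.36277
By total probability over the outer partition,
P(T) = 0.28·0.33975 + 0.72·0.36277
      = 0.09513 + 0.2611944 = 0.3563244

P(T) ≈ 0.3563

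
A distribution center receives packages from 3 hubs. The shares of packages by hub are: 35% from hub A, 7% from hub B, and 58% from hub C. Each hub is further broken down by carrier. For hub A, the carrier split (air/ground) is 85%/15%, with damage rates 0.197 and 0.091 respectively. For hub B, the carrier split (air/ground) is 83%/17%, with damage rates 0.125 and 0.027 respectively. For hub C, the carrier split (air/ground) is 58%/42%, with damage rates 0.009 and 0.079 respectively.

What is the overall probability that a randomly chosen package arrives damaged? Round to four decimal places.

P(D|A) = 0.85·0.197 + 0.15·0.091 = 0.16745 + 0.01365 = 0.1811
P(D|B) = 0.83·0.125 + 0.17·0.027 = 0.10375 + 0.00459 = 0.10834
P(D|C) = 0.58·0.009 + 0.42·0.079 = 0.00522 + 0.03318 = 0.0384
Then overall,
P(D) = 0.35·0.1811 + 0.07·0.10834 + 0.58·0.0384
      = 0.063385 + 0.0075838 + 0.022272 = 0.0932408

P(D) ≈ 0.0932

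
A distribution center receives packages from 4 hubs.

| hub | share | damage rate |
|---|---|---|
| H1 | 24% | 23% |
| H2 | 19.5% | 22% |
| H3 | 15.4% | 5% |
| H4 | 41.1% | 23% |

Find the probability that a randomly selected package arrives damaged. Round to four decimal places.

Using total probability over the partition,
P(D) = P(D|H1)·P(H1) + P(D|H2)·P(H2) + P(D|H3)·P(H3) + P(D|H4)·P(H4)
      = 0.23·0.24 + 0.22·0.195 + 0.05·0.154 + 0.23·0.411
      = 0.0552 + 0.0429 + 0.0077 + 0.09453 = 0.20033

P(D) ≈ 0.2003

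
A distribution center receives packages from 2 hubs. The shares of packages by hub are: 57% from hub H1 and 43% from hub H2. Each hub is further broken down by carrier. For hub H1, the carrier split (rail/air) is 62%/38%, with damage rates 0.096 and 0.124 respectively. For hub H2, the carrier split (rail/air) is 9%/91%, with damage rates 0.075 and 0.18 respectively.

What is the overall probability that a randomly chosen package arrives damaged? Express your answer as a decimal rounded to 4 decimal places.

P(D) ≈ 0.1341

P(D|H1) = 0.62·0.096 + 0.38·0.124 = 0.05952 + 0.04712 = 0.10664
P(D|H2) = 0.09·0.075 + 0.91·0.18 = 0.00675 + 0.1638 = 0.17055
By total probability over the outer partition,
P(D) = 0.57·0.10664 + 0.43·0.17055
      = 0.0607848 + 0.0733365 = 0.1341213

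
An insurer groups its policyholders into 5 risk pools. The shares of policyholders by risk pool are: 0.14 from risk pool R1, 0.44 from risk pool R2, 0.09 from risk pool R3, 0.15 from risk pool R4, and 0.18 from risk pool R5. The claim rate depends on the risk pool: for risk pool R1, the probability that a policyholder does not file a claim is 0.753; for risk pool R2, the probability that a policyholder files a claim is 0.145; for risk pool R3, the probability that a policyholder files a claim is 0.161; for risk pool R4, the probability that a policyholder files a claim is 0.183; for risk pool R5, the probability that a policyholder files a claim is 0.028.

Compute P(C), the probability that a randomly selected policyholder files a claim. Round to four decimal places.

P(C) ≈ 0.1454

P(C|R1) = 1 − 0.753 = 0.247.
P(C) = P(C|R1)·P(R1) + P(C|R2)·P(R2) + P(C|R3)·P(R3) + P(C|R4)·P(R4) + P(C|R5)·P(R5)
      = 0.247·0.14 + 0.145·0.44 + 0.161·0.09 + 0.183·0.15 + 0.028·0.18
      = 0.03458 + 0.0638 + 0.01449 + 0.02745 + 0.00504 = 0.14536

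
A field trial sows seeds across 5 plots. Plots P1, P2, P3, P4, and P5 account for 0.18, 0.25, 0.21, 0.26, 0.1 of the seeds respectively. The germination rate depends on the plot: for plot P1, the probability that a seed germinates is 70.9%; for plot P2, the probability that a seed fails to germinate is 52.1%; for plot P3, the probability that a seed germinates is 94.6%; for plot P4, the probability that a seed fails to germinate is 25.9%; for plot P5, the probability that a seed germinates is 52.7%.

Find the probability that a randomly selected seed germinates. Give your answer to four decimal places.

P(G) ≈ 0.6914

P(G|P2) = 1 − 0.521 = 0.479.
P(G|P4) = 1 − 0.259 = 0.741.
Using total probability over the partition,
P(G) = P(G|P1)·P(P1) + P(G|P2)·P(P2) + P(G|P3)·P(P3) + P(G|P4)·P(P4) + P(G|P5)·P(P5)
      = 0.709·0.18 + 0.479·0.25 + 0.946·0.21 + 0.741·0.26 + 0.527·0.1
      = 0.12762 + 0.11975 + 0.19866 + 0.19266 + 0.0527 = 0.69139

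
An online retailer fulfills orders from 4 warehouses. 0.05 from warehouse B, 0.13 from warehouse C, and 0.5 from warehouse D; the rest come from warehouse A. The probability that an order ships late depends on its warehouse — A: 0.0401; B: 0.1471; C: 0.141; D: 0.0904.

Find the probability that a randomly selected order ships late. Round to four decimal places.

P(A) = 1 − (0.05 + 0.13 + 0.5) = 0.32.
Summing over the partition,
P(L) = P(L|A)·P(A) + P(L|B)·P(B) + P(L|C)·P(C) + P(L|D)·P(D)
      = 0.0401·0.32 + 0.1471·0.05 + 0.141·0.13 + 0.0904·0.5
      = 0.012832 + 0.007355 + 0.01833 + 0.0452 = 0.083717

0.0837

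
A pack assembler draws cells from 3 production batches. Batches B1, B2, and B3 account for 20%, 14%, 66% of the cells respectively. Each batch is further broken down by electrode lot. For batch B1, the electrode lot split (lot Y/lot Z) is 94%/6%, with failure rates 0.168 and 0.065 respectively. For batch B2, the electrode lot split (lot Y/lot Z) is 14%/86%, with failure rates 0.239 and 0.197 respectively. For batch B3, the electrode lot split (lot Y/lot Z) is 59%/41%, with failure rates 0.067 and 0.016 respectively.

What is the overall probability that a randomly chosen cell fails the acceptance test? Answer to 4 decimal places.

P(F|B1) = 0.94·0.168 + 0.06·0.065 = 0.15792 + 0.0039 = 0.16182
P(F|B2) = 0.14·0.239 + 0.86·0.197 = 0.03346 + 0.16942 = 0.20288
P(F|B3) = 0.59·0.067 + 0.41·0.016 = 0.03953 + 0.00656 = 0.04609
By total probability over the outer partition,
P(F) = 0.2·0.16182 + 0.14·0.20288 + 0.66·0.04609
      = 0.032364 + 0.0284032 + 0.0304194 = 0.0911866

0.0912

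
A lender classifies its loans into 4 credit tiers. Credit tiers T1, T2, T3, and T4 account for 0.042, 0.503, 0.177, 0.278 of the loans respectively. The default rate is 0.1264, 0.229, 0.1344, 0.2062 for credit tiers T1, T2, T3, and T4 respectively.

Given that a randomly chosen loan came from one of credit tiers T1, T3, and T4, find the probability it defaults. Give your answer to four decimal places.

Let S = {T1, T3, T4}.
P(S) = 0.042 + 0.177 + 0.278 = 0.497.
P(D ∩ S) = 0.1264·0.042 + 0.1344·0.177 + 0.2062·0.278 = 0.0053088 + 0.0237888 + 0.0573236 = 0.0864212.
P(D | S) = 0.0864212 / 0.497 = 0.173886…

P(D|S) ≈ 0.1739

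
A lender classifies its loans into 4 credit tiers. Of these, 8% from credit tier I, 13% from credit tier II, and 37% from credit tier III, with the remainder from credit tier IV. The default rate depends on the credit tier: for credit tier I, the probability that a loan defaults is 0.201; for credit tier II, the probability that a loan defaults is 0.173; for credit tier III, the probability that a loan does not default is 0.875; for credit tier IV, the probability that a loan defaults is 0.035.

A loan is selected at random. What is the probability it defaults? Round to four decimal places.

P(IV) = 1 − (0.08 + 0.13 + 0.37) = 0.42.
P(D|III) = 1 − 0.875 = 0.125.
By the law of total probability,
P(D) = P(D|I)·P(I) + P(D|II)·P(II) + P(D|III)·P(III) + P(D|IV)·P(IV)
      = 0.201·0.08 + 0.173·0.13 + 0.125·0.37 + 0.035·0.42
      = 0.01608 + 0.02249 + 0.04625 + 0.0147 = 0.09952

P(D) ≈ 0.0995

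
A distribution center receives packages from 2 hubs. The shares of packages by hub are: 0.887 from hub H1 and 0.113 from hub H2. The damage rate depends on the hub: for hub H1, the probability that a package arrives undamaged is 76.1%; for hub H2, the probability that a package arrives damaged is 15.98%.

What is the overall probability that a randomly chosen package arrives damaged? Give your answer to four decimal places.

P(D|H1) = 1 − 0.761 = 0.239.
P(D) = P(D|H1)·P(H1) + P(D|H2)·P(H2)
      = 0.239·0.887 + 0.1598·0.113
      = 0.211993 + 0.0180574 = 0.2300504

0.2301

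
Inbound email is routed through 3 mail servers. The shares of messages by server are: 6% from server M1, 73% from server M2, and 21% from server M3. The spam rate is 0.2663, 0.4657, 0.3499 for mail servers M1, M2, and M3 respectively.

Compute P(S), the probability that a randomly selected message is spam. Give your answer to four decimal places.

P(S) = P(S|M1)·P(M1) + P(S|M2)·P(M2) + P(S|M3)·P(M3)
      = 0.2663·0.06 + 0.4657·0.73 + 0.3499·0.21
      = 0.015978 + 0.339961 + 0.073479 = 0.429418

P(S) ≈ 0.4294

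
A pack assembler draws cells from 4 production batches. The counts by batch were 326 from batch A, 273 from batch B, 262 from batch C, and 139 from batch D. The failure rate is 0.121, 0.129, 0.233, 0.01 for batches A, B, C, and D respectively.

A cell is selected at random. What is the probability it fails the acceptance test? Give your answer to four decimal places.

Total: 326 + 273 + 262 + 139 = 1000.
P(A) = 326/1000 = 0.326. P(B) = 273/1000 = 0.273. P(C) = 262/1000 = 0.262. P(D) = 139/1000 = 0.139.
P(F) = P(F|A)·P(A) + P(F|B)·P(B) + P(F|C)·P(C) + P(F|D)·P(D)
      = 0.121·0.326 + 0.129·0.273 + 0.233·0.262 + 0.01·0.139
      = 0.039446 + 0.035217 + 0.061046 + 0.00139 = 0.137099

0.1371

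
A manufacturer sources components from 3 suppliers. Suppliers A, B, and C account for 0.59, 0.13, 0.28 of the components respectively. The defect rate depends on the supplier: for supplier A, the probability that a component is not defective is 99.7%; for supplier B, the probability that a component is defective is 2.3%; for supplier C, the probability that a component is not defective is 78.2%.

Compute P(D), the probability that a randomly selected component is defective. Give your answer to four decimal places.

0.0658

P(D|A) = 1 − 0.997 = 0.003.
P(D|C) = 1 − 0.782 = 0.218.
Using total probability over the partition,
P(D) = P(D|A)·P(A) + P(D|B)·P(B) + P(D|C)·P(C)
      = 0.003·0.59 + 0.023·0.13 + 0.218·0.28
      = 0.00177 + 0.00299 + 0.06104 = 0.0658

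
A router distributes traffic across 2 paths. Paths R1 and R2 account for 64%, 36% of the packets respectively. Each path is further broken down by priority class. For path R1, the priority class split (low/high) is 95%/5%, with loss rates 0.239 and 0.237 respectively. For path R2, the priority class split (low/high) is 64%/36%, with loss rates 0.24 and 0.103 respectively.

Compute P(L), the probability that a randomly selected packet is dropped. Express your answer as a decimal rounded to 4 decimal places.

P(L|R1) = 0.95·0.239 + 0.05·0.237 = 0.22705 + 0.01185 = 0.2389
P(L|R2) = 0.64·0.24 + 0.36·0.103 = 0.1536 + 0.03708 = 0.19068
Then overall,
P(L) = 0.64·0.2389 + 0.36·0.19068
      = 0.152896 + 0.0686448 = 0.2215408

P(L) ≈ 0.2215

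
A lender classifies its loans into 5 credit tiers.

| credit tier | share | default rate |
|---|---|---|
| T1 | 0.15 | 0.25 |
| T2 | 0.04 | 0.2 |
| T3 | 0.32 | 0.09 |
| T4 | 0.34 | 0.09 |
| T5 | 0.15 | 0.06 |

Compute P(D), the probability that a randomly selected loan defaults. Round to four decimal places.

0.1139

P(D) = P(D|T1)·P(T1) + P(D|T2)·P(T2) + P(D|T3)·P(T3) + P(D|T4)·P(T4) + P(D|T5)·P(T5)
      = 0.25·0.15 + 0.2·0.04 + 0.09·0.32 + 0.09·0.34 + 0.06·0.15
      = 0.0375 + 0.008 + 0.0288 + 0.0306 + 0.009 = 0.1139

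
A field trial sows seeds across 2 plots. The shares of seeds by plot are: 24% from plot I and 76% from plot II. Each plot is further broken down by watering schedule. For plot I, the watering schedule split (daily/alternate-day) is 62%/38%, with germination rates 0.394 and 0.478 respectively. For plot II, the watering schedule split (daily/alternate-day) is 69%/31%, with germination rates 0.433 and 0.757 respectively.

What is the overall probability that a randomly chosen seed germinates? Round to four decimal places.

P(G|I) = 0.62·0.394 + 0.38·0.478 = 0.24428 + 0.18164 = 0.42592
P(G|II) = 0.69·0.433 + 0.31·0.757 = 0.29877 + 0.23467 = 0.53344
By total probability over the outer partition,
P(G) = 0.24·0.42592 + 0.76·0.53344
      = 0.1022208 + 0.4054144 = 0.5076352

P(G) ≈ 0.5076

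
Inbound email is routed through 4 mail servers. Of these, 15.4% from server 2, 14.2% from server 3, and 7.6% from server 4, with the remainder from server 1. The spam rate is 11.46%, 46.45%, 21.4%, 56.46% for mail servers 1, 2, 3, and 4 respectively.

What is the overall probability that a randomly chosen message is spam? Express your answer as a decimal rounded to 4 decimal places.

0.2168

P(1) = 1 − (0.154 + 0.142 + 0.076) = 0.628.
P(S) = P(S|1)·P(1) + P(S|2)·P(2) + P(S|3)·P(3) + P(S|4)·P(4)
      = 0.1146·0.628 + 0.4645·0.154 + 0.214·0.142 + 0.5646·0.076
      = 0.0719688 + 0.071533 + 0.030388 + 0.0429096 = 0.2167994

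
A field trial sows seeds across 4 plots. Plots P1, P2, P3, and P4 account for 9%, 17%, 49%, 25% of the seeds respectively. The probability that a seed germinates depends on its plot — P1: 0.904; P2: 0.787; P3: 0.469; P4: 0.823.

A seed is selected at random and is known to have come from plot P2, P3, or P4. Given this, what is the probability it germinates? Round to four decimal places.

Let S = {P2, P3, P4}.
P(S) = 0.17 + 0.49 + 0.25 = 0.91.
P(G ∩ S) = 0.787·0.17 + 0.469·0.49 + 0.823·0.25 = 0.13379 + 0.22981 + 0.20575 = 0.56935.
P(G | S) = 0.56935 / 0.91 = 0.625659…

P(G|S) ≈ 0.6257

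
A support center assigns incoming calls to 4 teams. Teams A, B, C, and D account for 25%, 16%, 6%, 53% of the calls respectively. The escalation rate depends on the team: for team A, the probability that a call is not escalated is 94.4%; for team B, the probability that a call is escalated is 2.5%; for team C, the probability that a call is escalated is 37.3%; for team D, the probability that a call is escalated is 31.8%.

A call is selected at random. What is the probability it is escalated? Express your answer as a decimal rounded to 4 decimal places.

P(E) ≈ 0.2089

P(E|A) = 1 − 0.944 = 0.056.
P(E) = P(E|A)·P(A) + P(E|B)·P(B) + P(E|C)·P(C) + P(E|D)·P(D)
      = 0.056·0.25 + 0.025·0.16 + 0.373·0.06 + 0.318·0.53
      = 0.014 + 0.004 + 0.02238 + 0.16854 = 0.20892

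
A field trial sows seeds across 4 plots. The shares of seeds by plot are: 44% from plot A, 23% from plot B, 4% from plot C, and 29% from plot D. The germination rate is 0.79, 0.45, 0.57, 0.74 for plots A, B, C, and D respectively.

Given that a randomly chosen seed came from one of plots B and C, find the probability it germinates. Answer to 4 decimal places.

0.4678

Let S = {B, C}.
P(S) = 0.23 + 0.04 = 0.27.
P(G ∩ S) = 0.45·0.23 + 0.57·0.04 = 0.1035 + 0.0228 = 0.1263.
P(G | S) = 0.1263 / 0.27 = 0.467778…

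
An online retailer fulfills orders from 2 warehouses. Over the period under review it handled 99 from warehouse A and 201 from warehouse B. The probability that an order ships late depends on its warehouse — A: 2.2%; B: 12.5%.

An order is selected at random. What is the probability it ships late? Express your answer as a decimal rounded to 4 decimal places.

Total: 99 + 201 = 300.
P(A) = 99/300 = 0.33. P(B) = 201/300 = 0.67.
By the law of total probability,
P(L) = P(L|A)·P(A) + P(L|B)·P(B)
      = 0.022·0.33 + 0.125·0.67
      = 0.00726 + 0.08375 = 0.09101

P(L) ≈ 0.0910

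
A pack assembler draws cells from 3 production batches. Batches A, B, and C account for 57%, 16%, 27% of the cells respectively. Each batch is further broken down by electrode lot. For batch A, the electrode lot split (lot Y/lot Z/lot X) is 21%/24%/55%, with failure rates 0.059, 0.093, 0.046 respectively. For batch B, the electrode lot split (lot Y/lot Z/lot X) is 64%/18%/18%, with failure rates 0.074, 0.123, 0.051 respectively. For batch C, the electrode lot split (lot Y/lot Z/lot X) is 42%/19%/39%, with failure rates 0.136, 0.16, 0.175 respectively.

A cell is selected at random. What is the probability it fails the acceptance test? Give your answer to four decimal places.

P(F) ≈ 0.0889

P(F|A) = 0.21·0.059 + 0.24·0.093 + 0.55·0.046 = 0.01239 + 0.02232 + 0.0253 = 0.06001
P(F|B) = 0.64·0.074 + 0.18·0.123 + 0.18·0.051 = 0.04736 + 0.02214 + 0.00918 = 0.07868
P(F|C) = 0.42·0.136 + 0.19·0.16 + 0.39·0.175 = 0.05712 + 0.0304 + 0.06825 = 0.15577
By total probability over the outer partition,
P(F) = 0.57·0.06001 + 0.16·0.07868 + 0.27·0.15577
      = 0.0342057 + 0.0125888 + 0.0420579 = 0.0888524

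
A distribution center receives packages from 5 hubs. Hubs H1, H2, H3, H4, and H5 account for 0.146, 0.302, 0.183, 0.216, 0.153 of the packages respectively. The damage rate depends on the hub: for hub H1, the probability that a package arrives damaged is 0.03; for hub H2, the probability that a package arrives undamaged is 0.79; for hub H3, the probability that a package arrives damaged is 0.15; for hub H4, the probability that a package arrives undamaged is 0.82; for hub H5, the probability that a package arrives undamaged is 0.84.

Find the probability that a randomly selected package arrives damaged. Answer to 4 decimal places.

P(D) ≈ 0.1586

P(D|H2) = 1 − 0.79 = 0.21.
P(D|H4) = 1 − 0.82 = 0.18.
P(D|H5) = 1 − 0.84 = 0.16.
Summing over the partition,
P(D) = P(D|H1)·P(H1) + P(D|H2)·P(H2) + P(D|H3)·P(H3) + P(D|H4)·P(H4) + P(D|H5)·P(H5)
      = 0.03·0.146 + 0.21·0.302 + 0.15·0.183 + 0.18·0.216 + 0.16·0.153
      = 0.00438 + 0.06342 + 0.02745 + 0.03888 + 0.02448 = 0.15861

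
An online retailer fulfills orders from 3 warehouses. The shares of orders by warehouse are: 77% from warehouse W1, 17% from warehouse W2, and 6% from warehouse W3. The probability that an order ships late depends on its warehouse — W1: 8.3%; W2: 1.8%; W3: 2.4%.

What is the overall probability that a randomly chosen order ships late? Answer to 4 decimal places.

0.0684

By the law of total probability,
P(L) = P(L|W1)·P(W1) + P(L|W2)·P(W2) + P(L|W3)·P(W3)
      = 0.083·0.77 + 0.018·0.17 + 0.024·0.06
      = 0.06391 + 0.00306 + 0.00144 = 0.06841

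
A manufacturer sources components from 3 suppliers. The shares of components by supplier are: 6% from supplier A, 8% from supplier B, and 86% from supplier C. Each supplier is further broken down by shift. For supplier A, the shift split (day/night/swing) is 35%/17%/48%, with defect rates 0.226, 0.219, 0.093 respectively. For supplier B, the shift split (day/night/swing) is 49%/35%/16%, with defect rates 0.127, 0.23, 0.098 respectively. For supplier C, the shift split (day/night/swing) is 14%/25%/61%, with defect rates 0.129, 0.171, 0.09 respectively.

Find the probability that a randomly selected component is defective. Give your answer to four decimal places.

P(D) ≈ 0.1218

P(D|A) = 0.35·0.226 + 0.17·0.219 + 0.48·0.093 = 0.0791 + 0.03723 + 0.04464 = 0.16097
P(D|B) = 0.49·0.127 + 0.35·0.23 + 0.16·0.098 = 0.06223 + 0.0805 + 0.01568 = 0.15841
P(D|C) = 0.14·0.129 + 0.25·0.171 + 0.61·0.09 = 0.01806 + 0.04275 + 0.0549 = 0.11571
By total probability over the outer partition,
P(D) = 0.06·0.16097 + 0.08·0.15841 + 0.86·0.11571
      = 0.0096582 + 0.0126728 + 0.0995106 = 0.1218416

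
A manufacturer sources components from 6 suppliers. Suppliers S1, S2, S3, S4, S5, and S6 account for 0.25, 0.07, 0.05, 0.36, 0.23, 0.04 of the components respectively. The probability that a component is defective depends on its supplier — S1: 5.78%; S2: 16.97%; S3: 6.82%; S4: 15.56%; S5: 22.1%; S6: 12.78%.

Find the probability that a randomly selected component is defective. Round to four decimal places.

P(D) = P(D|S1)·P(S1) + P(D|S2)·P(S2) + P(D|S3)·P(S3) + P(D|S4)·P(S4) + P(D|S5)·P(S5) + P(D|S6)·P(S6)
      = 0.0578·0.25 + 0.1697·0.07 + 0.0682·0.05 + 0.1556·0.36 + 0.221·0.23 + 0.1278·0.04
      = 0.01445 + 0.011879 + 0.00341 + 0.056016 + 0.05083 + 0.005112 = 0.141697

0.1417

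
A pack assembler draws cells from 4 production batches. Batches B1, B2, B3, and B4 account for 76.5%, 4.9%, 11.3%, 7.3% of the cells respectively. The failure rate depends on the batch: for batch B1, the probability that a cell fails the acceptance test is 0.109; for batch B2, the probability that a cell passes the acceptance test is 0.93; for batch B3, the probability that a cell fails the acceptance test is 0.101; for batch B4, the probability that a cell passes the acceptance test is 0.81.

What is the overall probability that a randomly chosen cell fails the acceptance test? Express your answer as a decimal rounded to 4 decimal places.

P(F|B2) = 1 − 0.93 = 0.07.
P(F|B4) = 1 − 0.81 = 0.19.
Summing over the partition,
P(F) = P(F|B1)·P(B1) + P(F|B2)·P(B2) + P(F|B3)·P(B3) + P(F|B4)·P(B4)
      = 0.109·0.765 + 0.07·0.049 + 0.101·0.113 + 0.19·0.073
      = 0.083385 + 0.00343 + 0.011413 + 0.01387 = 0.112098

P(F) ≈ 0.1121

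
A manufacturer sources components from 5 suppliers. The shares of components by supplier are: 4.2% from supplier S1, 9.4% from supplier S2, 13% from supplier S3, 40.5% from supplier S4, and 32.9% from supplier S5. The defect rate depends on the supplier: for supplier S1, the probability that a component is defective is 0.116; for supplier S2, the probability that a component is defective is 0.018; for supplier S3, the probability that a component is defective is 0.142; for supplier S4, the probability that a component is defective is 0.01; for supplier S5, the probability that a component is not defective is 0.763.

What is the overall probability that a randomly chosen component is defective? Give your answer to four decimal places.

P(D) ≈ 0.1070

P(D|S5) = 1 − 0.763 = 0.237.
P(D) = P(D|S1)·P(S1) + P(D|S2)·P(S2) + P(D|S3)·P(S3) + P(D|S4)·P(S4) + P(D|S5)·P(S5)
      = 0.116·0.042 + 0.018·0.094 + 0.142·0.13 + 0.01·0.405 + 0.237·0.329
      = 0.004872 + 0.001692 + 0.01846 + 0.00405 + 0.077973 = 0.107047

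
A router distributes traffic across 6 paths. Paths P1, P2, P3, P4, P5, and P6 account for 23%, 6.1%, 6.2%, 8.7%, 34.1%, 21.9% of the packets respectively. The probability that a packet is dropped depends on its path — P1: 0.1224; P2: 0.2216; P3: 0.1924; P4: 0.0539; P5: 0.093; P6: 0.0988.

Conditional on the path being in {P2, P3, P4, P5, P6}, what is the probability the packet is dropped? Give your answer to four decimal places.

Let S = {P2, P3, P4, P5, P6}.
P(S) = 0.061 + 0.062 + 0.087 + 0.341 + 0.219 = 0.77.
P(L ∩ S) = 0.2216·0.061 + 0.1924·0.062 + 0.0539·0.087 + 0.093·0.341 + 0.0988·0.219 = 0.0135176 + 0.0119288 + 0.0046893 + 0.031713 + 0.0216372 = 0.0834859.
P(L | S) = 0.0834859 / 0.77 = 0.108423…

0.1084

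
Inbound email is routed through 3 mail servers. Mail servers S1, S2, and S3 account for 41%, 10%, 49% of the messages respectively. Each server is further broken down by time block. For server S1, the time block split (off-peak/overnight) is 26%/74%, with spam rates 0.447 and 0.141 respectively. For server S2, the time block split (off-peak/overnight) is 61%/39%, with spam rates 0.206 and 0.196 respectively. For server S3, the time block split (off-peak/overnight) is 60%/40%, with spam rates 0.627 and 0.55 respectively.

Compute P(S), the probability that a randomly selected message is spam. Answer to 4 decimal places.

P(S|S1) = 0.26·0.447 + 0.74·0.141 = 0.11622 + 0.10434 = 0.22056
P(S|S2) = 0.61·0.206 + 0.39·0.196 = 0.12566 + 0.07644 = 0.2021
P(S|S3) = 0.6·0.627 + 0.4·0.55 = 0.3762 + 0.22 = 0.5962
By total probability over the outer partition,
P(S) = 0.41·0.22056 + 0.1·0.2021 + 0.49·0.5962
      = 0.0904296 + 0.02021 + 0.292138 = 0.4027776

P(S) ≈ 0.4028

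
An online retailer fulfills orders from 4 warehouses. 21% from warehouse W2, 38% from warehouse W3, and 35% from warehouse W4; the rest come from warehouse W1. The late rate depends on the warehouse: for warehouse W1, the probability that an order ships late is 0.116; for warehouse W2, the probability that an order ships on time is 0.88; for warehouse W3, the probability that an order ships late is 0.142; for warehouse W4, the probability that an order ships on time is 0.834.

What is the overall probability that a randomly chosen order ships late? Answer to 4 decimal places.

P(W1) = 1 − (0.21 + 0.38 + 0.35) = 0.06.
P(L|W2) = 1 − 0.88 = 0.12.
P(L|W4) = 1 − 0.834 = 0.166.
P(L) = P(L|W1)·P(W1) + P(L|W2)·P(W2) + P(L|W3)·P(W3) + P(L|W4)·P(W4)
      = 0.116·0.06 + 0.12·0.21 + 0.142·0.38 + 0.166·0.35
      = 0.00696 + 0.0252 + 0.05396 + 0.0581 = 0.14422

0.1442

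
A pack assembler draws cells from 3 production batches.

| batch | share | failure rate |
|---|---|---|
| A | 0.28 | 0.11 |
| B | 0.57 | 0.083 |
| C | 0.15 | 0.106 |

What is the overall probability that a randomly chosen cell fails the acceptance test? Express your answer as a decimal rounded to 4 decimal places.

Using total probability over the partition,
P(F) = P(F|A)·P(A) + P(F|B)·P(B) + P(F|C)·P(C)
      = 0.11·0.28 + 0.083·0.57 + 0.106·0.15
      = 0.0308 + 0.04731 + 0.0159 = 0.09401

0.0940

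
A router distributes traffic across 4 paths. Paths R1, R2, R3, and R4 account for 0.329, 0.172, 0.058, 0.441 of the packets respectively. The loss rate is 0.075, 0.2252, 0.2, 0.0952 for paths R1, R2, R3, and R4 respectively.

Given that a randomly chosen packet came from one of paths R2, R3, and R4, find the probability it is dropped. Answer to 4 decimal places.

Let S = {R2, R3, R4}.
P(S) = 0.172 + 0.058 + 0.441 = 0.671.
P(L ∩ S) = 0.2252·0.172 + 0.2·0.058 + 0.0952·0.441 = 0.0387344 + 0.0116 + 0.0419832 = 0.0923176.
P(L | S) = 0.0923176 / 0.671 = 0.137582…

0.1376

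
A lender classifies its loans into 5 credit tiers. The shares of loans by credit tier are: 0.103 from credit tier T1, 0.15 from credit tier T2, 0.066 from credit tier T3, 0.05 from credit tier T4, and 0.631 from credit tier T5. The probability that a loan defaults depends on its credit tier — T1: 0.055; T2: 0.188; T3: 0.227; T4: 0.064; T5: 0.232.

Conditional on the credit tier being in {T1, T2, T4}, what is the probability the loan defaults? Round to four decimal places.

Let S = {T1, T2, T4}.
P(S) = 0.103 + 0.15 + 0.05 = 0.303.
P(D ∩ S) = 0.055·0.103 + 0.188·0.15 + 0.064·0.05 = 0.005665 + 0.0282 + 0.0032 = 0.037065.
P(D | S) = 0.037065 / 0.303 = 0.122327…

P(D|S) ≈ 0.1223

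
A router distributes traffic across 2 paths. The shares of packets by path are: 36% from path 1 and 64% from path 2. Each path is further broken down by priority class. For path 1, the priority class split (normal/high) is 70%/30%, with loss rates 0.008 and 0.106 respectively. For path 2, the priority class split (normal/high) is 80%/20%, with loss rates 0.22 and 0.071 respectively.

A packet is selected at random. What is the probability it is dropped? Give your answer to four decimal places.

0.1352

P(L|1) = 0.7·0.008 + 0.3·0.106 = 0.0056 + 0.0318 = 0.0374
P(L|2) = 0.8·0.22 + 0.2·0.071 = 0.176 + 0.0142 = 0.1902
By total probability over the outer partition,
P(L) = 0.36·0.0374 + 0.64·0.1902
      = 0.013464 + 0.121728 = 0.135192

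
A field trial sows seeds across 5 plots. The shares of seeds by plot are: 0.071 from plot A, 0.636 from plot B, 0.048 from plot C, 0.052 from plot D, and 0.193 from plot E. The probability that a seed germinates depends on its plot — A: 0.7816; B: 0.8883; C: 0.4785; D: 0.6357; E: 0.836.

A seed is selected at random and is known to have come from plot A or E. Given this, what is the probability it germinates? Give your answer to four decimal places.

Let S = {A, E}.
P(S) = 0.071 + 0.193 = 0.264.
P(G ∩ S) = 0.7816·0.071 + 0.836·0.193 = 0.0554936 + 0.161348 = 0.2168416.
P(G | S) = 0.2168416 / 0.264 = 0.821370…

P(G|S) ≈ 0.8214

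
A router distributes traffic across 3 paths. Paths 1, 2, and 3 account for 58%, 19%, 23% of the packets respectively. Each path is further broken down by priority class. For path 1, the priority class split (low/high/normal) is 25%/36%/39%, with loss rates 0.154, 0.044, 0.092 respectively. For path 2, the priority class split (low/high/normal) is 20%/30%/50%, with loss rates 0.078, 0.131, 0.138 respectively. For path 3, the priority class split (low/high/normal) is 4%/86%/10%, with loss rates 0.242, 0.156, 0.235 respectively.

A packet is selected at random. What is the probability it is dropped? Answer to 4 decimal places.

P(L) ≈ 0.1144

P(L|1) = 0.25·0.154 + 0.36·0.044 + 0.39·0.092 = 0.0385 + 0.01584 + 0.03588 = 0.09022
P(L|2) = 0.2·0.078 + 0.3·0.131 + 0.5·0.138 = 0.0156 + 0.0393 + 0.069 = 0.1239
P(L|3) = 0.04·0.242 + 0.86·0.156 + 0.1·0.235 = 0.00968 + 0.13416 + 0.0235 = 0.16734
By total probability over the outer partition,
P(L) = 0.58·0.09022 + 0.19·0.1239 + 0.23·0.16734
      = 0.0523276 + 0.023541 + 0.0384882 = 0.1143568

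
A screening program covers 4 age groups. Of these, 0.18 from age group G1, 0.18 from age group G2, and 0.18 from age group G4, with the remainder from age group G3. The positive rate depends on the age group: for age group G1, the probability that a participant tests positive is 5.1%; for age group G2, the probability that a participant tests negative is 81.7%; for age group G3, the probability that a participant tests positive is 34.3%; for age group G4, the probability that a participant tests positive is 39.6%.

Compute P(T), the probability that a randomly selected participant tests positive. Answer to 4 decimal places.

P(T) ≈ 0.2712

P(G3) = 1 − (0.18 + 0.18 + 0.18) = 0.46.
P(T|G2) = 1 − 0.817 = 0.183.
Using total probability over the partition,
P(T) = P(T|G1)·P(G1) + P(T|G2)·P(G2) + P(T|G3)·P(G3) + P(T|G4)·P(G4)
      = 0.051·0.18 + 0.183·0.18 + 0.343·0.46 + 0.396·0.18
      = 0.00918 + 0.03294 + 0.15778 + 0.07128 = 0.27118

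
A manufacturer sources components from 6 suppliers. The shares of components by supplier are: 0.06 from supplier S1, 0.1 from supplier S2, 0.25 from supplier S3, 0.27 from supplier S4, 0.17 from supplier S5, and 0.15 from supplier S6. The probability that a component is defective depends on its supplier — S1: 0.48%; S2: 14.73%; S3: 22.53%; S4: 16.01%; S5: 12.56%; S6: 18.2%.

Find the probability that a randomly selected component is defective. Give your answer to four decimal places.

Summing over the partition,
P(D) = P(D|S1)·P(S1) + P(D|S2)·P(S2) + P(D|S3)·P(S3) + P(D|S4)·P(S4) + P(D|S5)·P(S5) + P(D|S6)·P(S6)
      = 0.0048·0.06 + 0.1473·0.1 + 0.2253·0.25 + 0.1601·0.27 + 0.1256·0.17 + 0.182·0.15
      = 0.000288 + 0.01473 + 0.056325 + 0.043227 + 0.021352 + 0.0273 = 0.163222

0.1632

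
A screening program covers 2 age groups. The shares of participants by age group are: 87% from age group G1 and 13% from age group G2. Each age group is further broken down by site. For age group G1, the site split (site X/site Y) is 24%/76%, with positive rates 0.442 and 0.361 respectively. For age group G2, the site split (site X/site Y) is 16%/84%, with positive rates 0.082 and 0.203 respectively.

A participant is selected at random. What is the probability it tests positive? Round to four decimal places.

P(T) ≈ 0.3549

P(T|G1) = 0.24·0.442 + 0.76·0.361 = 0.10608 + 0.27436 = 0.38044
P(T|G2) = 0.16·0.082 + 0.84·0.203 = 0.01312 + 0.17052 = 0.18364
By total probability over the outer partition,
P(T) = 0.87·0.38044 + 0.13·0.18364
      = 0.3309828 + 0.0238732 = 0.354856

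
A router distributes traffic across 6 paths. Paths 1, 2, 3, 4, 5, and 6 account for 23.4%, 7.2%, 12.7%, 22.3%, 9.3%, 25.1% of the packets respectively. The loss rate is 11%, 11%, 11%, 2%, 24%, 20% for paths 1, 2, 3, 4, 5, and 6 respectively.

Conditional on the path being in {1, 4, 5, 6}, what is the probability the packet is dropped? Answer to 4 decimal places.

Let S = {1, 4, 5, 6}.
P(S) = 0.234 + 0.223 + 0.093 + 0.251 = 0.801.
P(L ∩ S) = 0.11·0.234 + 0.02·0.223 + 0.24·0.093 + 0.2·0.251 = 0.02574 + 0.00446 + 0.02232 + 0.0502 = 0.10272.
P(L | S) = 0.10272 / 0.801 = 0.128240…

0.1282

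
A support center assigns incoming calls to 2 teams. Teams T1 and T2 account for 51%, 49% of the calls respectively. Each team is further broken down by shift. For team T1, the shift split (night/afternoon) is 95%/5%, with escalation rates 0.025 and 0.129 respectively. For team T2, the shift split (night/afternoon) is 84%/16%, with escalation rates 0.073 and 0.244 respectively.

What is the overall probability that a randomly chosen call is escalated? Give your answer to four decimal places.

P(E) ≈ 0.0646

P(E|T1) = 0.95·0.025 + 0.05·0.129 = 0.02375 + 0.00645 = 0.0302
P(E|T2) = 0.84·0.073 + 0.16·0.244 = 0.06132 + 0.03904 = 0.10036
By total probability over the outer partition,
P(E) = 0.51·0.0302 + 0.49·0.10036
      = 0.015402 + 0.0491764 = 0.0645784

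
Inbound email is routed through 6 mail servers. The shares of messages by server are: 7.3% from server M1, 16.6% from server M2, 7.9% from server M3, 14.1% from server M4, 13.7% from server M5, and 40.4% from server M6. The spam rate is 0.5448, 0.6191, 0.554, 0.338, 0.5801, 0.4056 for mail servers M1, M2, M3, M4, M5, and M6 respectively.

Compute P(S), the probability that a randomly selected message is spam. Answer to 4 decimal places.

P(S) = P(S|M1)·P(M1) + P(S|M2)·P(M2) + P(S|M3)·P(M3) + P(S|M4)·P(M4) + P(S|M5)·P(M5) + P(S|M6)·P(M6)
      = 0.5448·0.073 + 0.6191·0.166 + 0.554·0.079 + 0.338·0.141 + 0.5801·0.137 + 0.4056·0.404
      = 0.0397704 + 0.1027706 + 0.043766 + 0.047658 + 0.0794737 + 0.1638624 = 0.4773011

P(S) ≈ 0.4773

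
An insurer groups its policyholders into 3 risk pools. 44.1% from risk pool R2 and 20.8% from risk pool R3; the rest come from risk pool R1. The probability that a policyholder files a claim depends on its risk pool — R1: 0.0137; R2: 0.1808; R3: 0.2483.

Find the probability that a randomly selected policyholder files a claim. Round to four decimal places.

0.1362

P(R1) = 1 − (0.441 + 0.208) = 0.351.
Using total probability over the partition,
P(C) = P(C|R1)·P(R1) + P(C|R2)·P(R2) + P(C|R3)·P(R3)
      = 0.0137·0.351 + 0.1808·0.441 + 0.2483·0.208
      = 0.0048087 + 0.0797328 + 0.0516464 = 0.1361879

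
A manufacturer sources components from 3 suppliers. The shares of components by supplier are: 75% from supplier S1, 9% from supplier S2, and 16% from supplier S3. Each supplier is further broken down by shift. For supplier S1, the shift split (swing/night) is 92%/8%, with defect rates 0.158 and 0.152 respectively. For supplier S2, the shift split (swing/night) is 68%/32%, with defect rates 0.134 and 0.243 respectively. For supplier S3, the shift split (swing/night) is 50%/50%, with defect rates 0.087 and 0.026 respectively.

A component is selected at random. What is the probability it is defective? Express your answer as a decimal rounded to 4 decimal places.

P(D|S1) = 0.92·0.158 + 0.08·0.152 = 0.14536 + 0.01216 = 0.15752
P(D|S2) = 0.68·0.134 + 0.32·0.243 = 0.09112 + 0.07776 = 0.16888
P(D|S3) = 0.5·0.087 + 0.5·0.026 = 0.0435 + 0.013 = 0.0565
Then overall,
P(D) = 0.75·0.15752 + 0.09·0.16888 + 0.16·0.0565
      = 0.11814 + 0.0151992 + 0.00904 = 0.1423792

P(D) ≈ 0.1424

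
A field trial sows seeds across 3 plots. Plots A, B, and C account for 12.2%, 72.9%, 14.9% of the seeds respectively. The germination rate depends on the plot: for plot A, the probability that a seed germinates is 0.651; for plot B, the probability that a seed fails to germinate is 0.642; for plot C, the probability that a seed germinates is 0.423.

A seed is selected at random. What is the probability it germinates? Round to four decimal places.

P(G|B) = 1 − 0.642 = 0.358.
By the law of total probability,
P(G) = P(G|A)·P(A) + P(G|B)·P(B) + P(G|C)·P(C)
      = 0.651·0.122 + 0.358·0.729 + 0.423·0.149
      = 0.079422 + 0.260982 + 0.063027 = 0.403431

P(G) ≈ 0.4034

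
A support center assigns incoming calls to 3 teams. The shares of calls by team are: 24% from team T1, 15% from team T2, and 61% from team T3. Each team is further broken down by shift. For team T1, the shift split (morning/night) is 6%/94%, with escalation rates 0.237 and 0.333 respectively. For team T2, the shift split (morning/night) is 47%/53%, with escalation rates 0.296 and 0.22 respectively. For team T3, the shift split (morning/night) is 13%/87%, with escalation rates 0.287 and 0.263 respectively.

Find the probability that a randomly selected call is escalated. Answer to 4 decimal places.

P(E|T1) = 0.06·0.237 + 0.94·0.333 = 0.01422 + 0.31302 = 0.32724
P(E|T2) = 0.47·0.296 + 0.53·0.22 = 0.13912 + 0.1166 = 0.25572
P(E|T3) = 0.13·0.287 + 0.87·0.263 = 0.03731 + 0.22881 = 0.26612
Then overall,
P(E) = 0.24·0.32724 + 0.15·0.25572 + 0.61·0.26612
      = 0.0785376 + 0.038358 + 0.1623332 = 0.2792288

P(E) ≈ 0.2792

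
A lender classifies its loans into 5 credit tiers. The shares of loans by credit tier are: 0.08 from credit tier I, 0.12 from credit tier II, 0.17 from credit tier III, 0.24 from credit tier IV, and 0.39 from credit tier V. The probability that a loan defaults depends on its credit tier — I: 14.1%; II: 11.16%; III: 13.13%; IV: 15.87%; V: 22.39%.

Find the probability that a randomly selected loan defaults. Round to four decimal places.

0.1724

By the law of total probability,
P(D) = P(D|I)·P(I) + P(D|II)·P(II) + P(D|III)·P(III) + P(D|IV)·P(IV) + P(D|V)·P(V)
      = 0.141·0.08 + 0.1116·0.12 + 0.1313·0.17 + 0.1587·0.24 + 0.2239·0.39
      = 0.01128 + 0.013392 + 0.022321 + 0.038088 + 0.087321 = 0.172402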